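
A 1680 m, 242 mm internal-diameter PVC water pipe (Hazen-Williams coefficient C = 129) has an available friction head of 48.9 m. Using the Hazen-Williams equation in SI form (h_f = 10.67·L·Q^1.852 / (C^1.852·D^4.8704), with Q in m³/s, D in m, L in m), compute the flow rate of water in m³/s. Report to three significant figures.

Rearranging: Q = [h_f·C^1.852·D^4.8704 / (10.67·L)]^(1/1.852)
Q = [48.9·129^1.852·0.242^4.8704 / (10.67·1680)]^0.540 = 0.1275 m³/s

Q ≈ 0.128 m³/s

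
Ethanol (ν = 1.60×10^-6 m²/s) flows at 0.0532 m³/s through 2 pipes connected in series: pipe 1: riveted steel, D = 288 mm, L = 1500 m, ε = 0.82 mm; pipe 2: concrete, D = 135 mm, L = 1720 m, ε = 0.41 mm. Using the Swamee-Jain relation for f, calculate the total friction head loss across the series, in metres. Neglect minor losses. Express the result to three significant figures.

H ≈ 245 m

Pipe 1: V = 0.8167 m/s, Re = 1.47×10^5, ε/D = 0.00285, f = 0.02693, h_1 = f(L/D)V²/2g = 4.768 m
Pipe 2: V = 3.717 m/s, Re = 3.14×10^5, ε/D = 0.00304, f = 0.02683, h_2 = f(L/D)V²/2g = 240.6 m
Series → Q common, losses add: H = Σh = 245.4 m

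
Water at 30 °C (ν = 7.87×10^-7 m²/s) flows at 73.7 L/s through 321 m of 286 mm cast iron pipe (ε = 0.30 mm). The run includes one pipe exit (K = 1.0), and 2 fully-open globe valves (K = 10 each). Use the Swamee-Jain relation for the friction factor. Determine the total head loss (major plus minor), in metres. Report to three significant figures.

V = 4Q/(πD²) = 1.147 m/s; V²/2g = 0.06708 m
Re = 4.17×10^5, ε/D = 0.00105 → f = 0.02068 (Swamee-Jain)
Major: h_f = f(L/D)·V²/2g = 0.02068·1122·0.06708 = 1.557 m
Minor: ΣK = 21.0; h_m = ΣK·V²/2g = 1.409 m
Total H_L = 1.557 + 1.409 = 2.966 m

H_L ≈ 2.97 m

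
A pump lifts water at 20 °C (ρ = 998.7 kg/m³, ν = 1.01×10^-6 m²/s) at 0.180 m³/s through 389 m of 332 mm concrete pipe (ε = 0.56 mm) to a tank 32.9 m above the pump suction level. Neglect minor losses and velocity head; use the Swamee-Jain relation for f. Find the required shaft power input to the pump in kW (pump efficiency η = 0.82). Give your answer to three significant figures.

P_shaft ≈ 83.4 kW

V = 4Q/(πD²) = 2.079 m/s; Re = 6.83×10^5; ε/D = 0.00169; f = 0.02280
h_f = f(L/D)V²/2g = 5.886 m
Total head H = z + h_f = 32.9 + 5.886 = 38.79 m
P_hyd = ρgQH = 998.7·9.81·0.180·38.79 = 68.40 kW
P_shaft = P_hyd/η = 68.40/0.82 = 83.41 kW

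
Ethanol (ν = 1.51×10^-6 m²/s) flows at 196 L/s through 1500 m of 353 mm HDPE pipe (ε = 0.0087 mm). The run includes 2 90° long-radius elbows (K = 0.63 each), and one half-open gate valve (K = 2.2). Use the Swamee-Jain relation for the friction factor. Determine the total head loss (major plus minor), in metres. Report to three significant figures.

H_L ≈ 12.5 m

V = 4Q/(πD²) = 2.003 m/s; V²/2g = 0.2044 m
Re = 4.68×10^5, ε/D = 2.46×10^-5 → f = 0.01362 (Swamee-Jain)
Major: h_f = f(L/D)·V²/2g = 0.01362·4249·0.2044 = 11.83 m
Minor: ΣK = 3.46; h_m = ΣK·V²/2g = 0.7073 m
Total H_L = 11.83 + 0.7073 = 12.54 m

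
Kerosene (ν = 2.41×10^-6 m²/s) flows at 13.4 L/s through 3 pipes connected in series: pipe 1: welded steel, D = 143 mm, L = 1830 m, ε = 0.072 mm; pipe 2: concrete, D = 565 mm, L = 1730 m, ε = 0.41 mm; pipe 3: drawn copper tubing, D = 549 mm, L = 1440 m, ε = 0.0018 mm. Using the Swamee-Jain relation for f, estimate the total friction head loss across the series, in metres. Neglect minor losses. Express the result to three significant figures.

H ≈ 10.3 m

Pipe 1: V = 0.8343 m/s, Re = 4.95×10^4, ε/D = 5.03×10^-4, f = 0.02267, h_1 = f(L/D)V²/2g = 10.29 m
Pipe 2: V = 0.05345 m/s, Re = 1.25×10^4, ε/D = 7.26×10^-4, f = 0.03051, h_2 = f(L/D)V²/2g = 0.01360 m
Pipe 3: V = 0.05661 m/s, Re = 1.29×10^4, ε/D = 3.28×10^-6, f = 0.02892, h_3 = f(L/D)V²/2g = 0.01239 m
Series → Q common, losses add: H = Σh = 10.32 m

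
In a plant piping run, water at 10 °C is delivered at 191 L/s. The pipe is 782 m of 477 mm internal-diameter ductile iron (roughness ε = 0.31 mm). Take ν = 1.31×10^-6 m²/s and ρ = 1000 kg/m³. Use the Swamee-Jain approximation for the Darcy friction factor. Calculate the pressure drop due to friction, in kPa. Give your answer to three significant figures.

V = 4Q/(πD²) = 4·0.191/(π·0.477²) = 1.069 m/s
Re = VD/ν = 1.069·0.477/1.31×10^-6 = 3.89×10^5 → turbulent
ε/D = 0.31/477 = 6.50×10^-4
Swamee-Jain: f = 0.01887
h_f = f(L/D)V²/(2g) = 0.01887·(782/0.477)·1.069²/(2·9.81) = 1.801 m
Δp = ρg·h_f = 1000·9.81·1.801 = 17.67 kPa

Δp ≈ 17.7 kPa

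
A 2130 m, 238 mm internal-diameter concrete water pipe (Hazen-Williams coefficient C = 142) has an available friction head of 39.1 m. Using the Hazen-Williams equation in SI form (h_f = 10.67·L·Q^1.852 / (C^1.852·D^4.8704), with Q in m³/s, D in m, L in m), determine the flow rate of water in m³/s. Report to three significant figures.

Rearranging: Q = [h_f·C^1.852·D^4.8704 / (10.67·L)]^(1/1.852)
Q = [39.1·142^1.852·0.238^4.8704 / (10.67·2130)]^0.540 = 0.1048 m³/s

Q ≈ 0.105 m³/s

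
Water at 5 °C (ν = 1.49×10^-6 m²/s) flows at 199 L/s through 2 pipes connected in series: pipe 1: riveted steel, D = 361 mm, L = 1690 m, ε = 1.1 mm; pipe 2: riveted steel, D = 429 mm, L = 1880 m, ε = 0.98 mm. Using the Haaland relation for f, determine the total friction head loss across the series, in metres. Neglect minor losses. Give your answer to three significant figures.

H ≈ 34.4 m

Pipe 1: V = 1.944 m/s, Re = 4.71×10^5, ε/D = 0.00305, f = 0.02659, h_1 = f(L/D)V²/2g = 23.98 m
Pipe 2: V = 1.377 m/s, Re = 3.96×10^5, ε/D = 0.00228, f = 0.02469, h_2 = f(L/D)V²/2g = 10.45 m
Series → Q common, losses add: H = Σh = 34.43 m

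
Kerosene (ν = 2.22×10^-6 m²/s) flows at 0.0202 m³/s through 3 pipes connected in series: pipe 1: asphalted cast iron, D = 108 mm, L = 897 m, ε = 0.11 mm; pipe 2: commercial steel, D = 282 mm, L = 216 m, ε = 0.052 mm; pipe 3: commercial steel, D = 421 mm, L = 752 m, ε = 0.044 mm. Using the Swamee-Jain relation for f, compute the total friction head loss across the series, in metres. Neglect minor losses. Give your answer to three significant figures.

H ≈ 46.0 m

Pipe 1: V = 2.205 m/s, Re = 1.07×10^5, ε/D = 0.00102, f = 0.02226, h_1 = f(L/D)V²/2g = 45.82 m
Pipe 2: V = 0.3234 m/s, Re = 4.11×10^4, ε/D = 1.84×10^-4, f = 0.02237, h_2 = f(L/D)V²/2g = 0.09135 m
Pipe 3: V = 0.1451 m/s, Re = 2.75×10^4, ε/D = 1.05×10^-4, f = 0.02417, h_3 = f(L/D)V²/2g = 0.04634 m
Series → Q common, losses add: H = Σh = 45.96 m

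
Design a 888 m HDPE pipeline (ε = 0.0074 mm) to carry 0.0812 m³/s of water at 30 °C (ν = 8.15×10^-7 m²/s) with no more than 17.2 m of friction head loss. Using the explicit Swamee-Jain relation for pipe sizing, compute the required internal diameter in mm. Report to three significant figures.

Swamee-Jain (Type III): D = 0.66·[ε^1.25·(LQ²/(gh_f))^4.75 + ν·Q^9.4·(L/(gh_f))^5.2]^0.04
LQ²/(gh_f) = 0.03470; L/(gh_f) = 5.263
Term 1 = ε^1.25·(…)^4.75 = 4.50×10^-14; Term 2 = ν·Q^9.4·(…)^5.2 = 2.58×10^-13
D = 0.66·(4.50×10^-14 + 2.58×10^-13)^0.04 = 0.2083 m = 208 mm
Check: V = 2.38 m/s, Re = 6.09×10^5, f = 0.01325, h_f = 16.3 m ≈ 17.2 m ✓

D ≈ 208 mm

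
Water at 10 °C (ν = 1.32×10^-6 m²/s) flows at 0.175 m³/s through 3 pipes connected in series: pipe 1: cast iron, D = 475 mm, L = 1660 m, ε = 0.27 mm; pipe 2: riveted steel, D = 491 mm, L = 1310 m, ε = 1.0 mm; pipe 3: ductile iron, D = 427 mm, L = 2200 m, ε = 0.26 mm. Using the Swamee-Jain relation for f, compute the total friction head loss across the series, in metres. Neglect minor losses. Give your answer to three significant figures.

H ≈ 13.3 m

Pipe 1: V = 0.9876 m/s, Re = 3.55×10^5, ε/D = 5.68×10^-4, f = 0.01852, h_1 = f(L/D)V²/2g = 3.217 m
Pipe 2: V = 0.9242 m/s, Re = 3.44×10^5, ε/D = 0.00204, f = 0.02419, h_2 = f(L/D)V²/2g = 2.810 m
Pipe 3: V = 1.222 m/s, Re = 3.95×10^5, ε/D = 6.09×10^-4, f = 0.01863, h_3 = f(L/D)V²/2g = 7.307 m
Series → Q common, losses add: H = Σh = 13.33 m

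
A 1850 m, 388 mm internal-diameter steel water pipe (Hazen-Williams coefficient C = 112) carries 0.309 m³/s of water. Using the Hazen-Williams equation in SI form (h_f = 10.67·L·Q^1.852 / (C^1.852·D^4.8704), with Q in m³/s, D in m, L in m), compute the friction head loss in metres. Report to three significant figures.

h_f ≈ 36.2 m

h_f = 10.67·1850·0.309^1.852 / (112^1.852·0.388^4.8704) = 36.15 m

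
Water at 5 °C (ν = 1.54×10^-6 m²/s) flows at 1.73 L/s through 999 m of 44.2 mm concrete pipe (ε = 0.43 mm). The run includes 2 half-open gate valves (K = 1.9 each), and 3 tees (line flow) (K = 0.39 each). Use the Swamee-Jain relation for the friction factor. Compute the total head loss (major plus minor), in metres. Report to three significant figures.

V = 4Q/(πD²) = 1.127 m/s; V²/2g = 0.06479 m
Re = 3.24×10^4, ε/D = 0.00973 → f = 0.03986 (Swamee-Jain)
Major: h_f = f(L/D)·V²/2g = 0.03986·22602·0.06479 = 58.37 m
Minor: ΣK = 4.97; h_m = ΣK·V²/2g = 0.3220 m
Total H_L = 58.37 + 0.3220 = 58.69 m

H_L ≈ 58.7 m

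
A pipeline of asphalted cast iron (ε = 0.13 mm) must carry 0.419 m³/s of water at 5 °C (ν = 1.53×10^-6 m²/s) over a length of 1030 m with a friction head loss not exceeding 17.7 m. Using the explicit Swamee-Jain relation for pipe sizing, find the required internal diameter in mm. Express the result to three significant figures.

D ≈ 429 mm

Swamee-Jain (Type III): D = 0.66·[ε^1.25·(LQ²/(gh_f))^4.75 + ν·Q^9.4·(L/(gh_f))^5.2]^0.04
LQ²/(gh_f) = 1.041; L/(gh_f) = 5.932
Term 1 = ε^1.25·(…)^4.75 = 1.68×10^-5; Term 2 = ν·Q^9.4·(…)^5.2 = 4.51×10^-6
D = 0.66·(1.68×10^-5 + 4.51×10^-6)^0.04 = 0.4293 m = 429 mm
Check: V = 2.90 m/s, Re = 8.12×10^5, f = 0.01593, h_f = 16.3 m ≈ 17.7 m ✓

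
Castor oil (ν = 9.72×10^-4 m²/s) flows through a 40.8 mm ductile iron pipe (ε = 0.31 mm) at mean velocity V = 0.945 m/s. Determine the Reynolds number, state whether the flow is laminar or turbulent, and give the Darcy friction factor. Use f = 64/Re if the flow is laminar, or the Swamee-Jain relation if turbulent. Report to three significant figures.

Re ≈ 39.7; laminar; f = 64/Re ≈ 1.61

Re = VD/ν = 0.9450·0.0408/9.72×10^-4 = 39.7
Re < 2300 → laminar → f = 64/Re = 1.613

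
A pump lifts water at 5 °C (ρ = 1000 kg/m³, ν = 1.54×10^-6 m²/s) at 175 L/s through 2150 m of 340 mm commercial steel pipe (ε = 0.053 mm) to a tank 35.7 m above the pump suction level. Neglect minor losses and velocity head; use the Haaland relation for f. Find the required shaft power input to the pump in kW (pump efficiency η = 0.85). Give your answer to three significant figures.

V = 4Q/(πD²) = 1.927 m/s; Re = 4.26×10^5; ε/D = 1.56×10^-4; f = 0.01510
h_f = f(L/D)V²/2g = 18.08 m
Total head H = z + h_f = 35.7 + 18.08 = 53.78 m
P_hyd = ρgQH = 1000·9.81·0.175·53.78 = 92.33 kW
P_shaft = P_hyd/η = 92.33/0.85 = 108.6 kW

P_shaft ≈ 109 kW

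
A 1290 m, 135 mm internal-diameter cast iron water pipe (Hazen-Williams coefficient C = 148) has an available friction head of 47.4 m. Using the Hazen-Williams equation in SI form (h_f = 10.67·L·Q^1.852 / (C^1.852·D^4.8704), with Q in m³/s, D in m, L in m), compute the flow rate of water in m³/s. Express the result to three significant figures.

Rearranging: Q = [h_f·C^1.852·D^4.8704 / (10.67·L)]^(1/1.852)
Q = [47.4·148^1.852·0.135^4.8704 / (10.67·1290)]^0.540 = 0.03575 m³/s

Q ≈ 0.0358 m³/s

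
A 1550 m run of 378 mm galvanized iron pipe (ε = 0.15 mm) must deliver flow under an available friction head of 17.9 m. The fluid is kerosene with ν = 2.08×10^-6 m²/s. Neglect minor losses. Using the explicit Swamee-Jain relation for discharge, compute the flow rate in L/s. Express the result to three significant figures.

Swamee-Jain (Type II): Q = -0.965·√(gD⁵h_f/L)·ln[ε/(3.7D) + √(3.17ν²L/(gD³h_f))]
√(gD⁵h_f/L) = √(9.81·0.378⁵·17.9/1550) = 0.02957
ε/(3.7D) = 1.07×10^-4; √(3.17ν²L/(gD³h_f)) = 4.73×10^-5
Q = -0.965·0.02957·ln(1.546×10^-4) = 0.2504 m³/s
Check: V = 2.23 m/s, Re = 4.05×10^5, f = 0.01732, h_f = 18.0 m ≈ 17.9 m ✓

Q ≈ 250 L/s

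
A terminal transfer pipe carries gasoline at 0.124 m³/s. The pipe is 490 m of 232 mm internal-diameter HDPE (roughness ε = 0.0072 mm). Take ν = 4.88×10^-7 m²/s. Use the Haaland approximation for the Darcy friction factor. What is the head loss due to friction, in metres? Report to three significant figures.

h_f ≈ 10.8 m

V = 4Q/(πD²) = 4·0.124/(π·0.232²) = 2.933 m/s
Re = VD/ν = 2.933·0.232/4.88×10^-7 = 1.39×10^6 → turbulent
ε/D = 0.0072/232 = 3.10×10^-5
Haaland: f = 0.01169
h_f = f(L/D)V²/(2g) = 0.01169·(490/0.232)·2.933²/(2·9.81) = 10.83 m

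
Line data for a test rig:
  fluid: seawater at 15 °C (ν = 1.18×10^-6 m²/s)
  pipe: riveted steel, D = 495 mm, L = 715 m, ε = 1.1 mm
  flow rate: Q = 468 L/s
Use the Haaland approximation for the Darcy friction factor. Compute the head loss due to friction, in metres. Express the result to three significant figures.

h_f ≈ 10.6 m

V = 4Q/(πD²) = 4·0.468/(π·0.495²) = 2.432 m/s
Re = VD/ν = 2.432·0.495/1.18×10^-6 = 1.02×10^6 → turbulent
ε/D = 1.1/495 = 0.00222
Haaland: f = 0.02429
h_f = f(L/D)V²/(2g) = 0.02429·(715/0.495)·2.432²/(2·9.81) = 10.57 m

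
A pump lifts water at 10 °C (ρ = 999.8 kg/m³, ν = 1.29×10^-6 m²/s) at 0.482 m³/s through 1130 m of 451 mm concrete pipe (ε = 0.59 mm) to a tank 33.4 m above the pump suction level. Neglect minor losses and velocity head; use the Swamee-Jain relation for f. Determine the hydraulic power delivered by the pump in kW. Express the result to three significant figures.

V = 4Q/(πD²) = 3.017 m/s; Re = 1.05×10^6; ε/D = 0.00131; f = 0.02130
h_f = f(L/D)V²/2g = 24.77 m
Total head H = z + h_f = 33.4 + 24.77 = 58.17 m
P_hyd = ρgQH = 999.8·9.81·0.482·58.17 = 275.0 kW

P_hyd ≈ 275 kW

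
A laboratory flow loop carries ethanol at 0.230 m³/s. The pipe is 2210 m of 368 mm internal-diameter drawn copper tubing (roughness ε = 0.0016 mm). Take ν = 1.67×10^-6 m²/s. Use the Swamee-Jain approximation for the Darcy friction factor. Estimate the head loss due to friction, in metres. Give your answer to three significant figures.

h_f ≈ 19.0 m

V = 4Q/(πD²) = 4·0.230/(π·0.368²) = 2.162 m/s
Re = VD/ν = 2.162·0.368/1.67×10^-6 = 4.77×10^5 → turbulent
ε/D = 0.0016/368 = 4.35×10^-6
Swamee-Jain: f = 0.01327
h_f = f(L/D)V²/(2g) = 0.01327·(2210/0.368)·2.162²/(2·9.81) = 19.00 m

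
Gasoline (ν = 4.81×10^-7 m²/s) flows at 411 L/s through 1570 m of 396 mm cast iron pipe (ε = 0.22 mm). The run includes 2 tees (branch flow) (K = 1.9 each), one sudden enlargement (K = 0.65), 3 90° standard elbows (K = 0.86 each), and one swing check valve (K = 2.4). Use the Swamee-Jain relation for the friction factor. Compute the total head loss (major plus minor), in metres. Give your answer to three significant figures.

H_L ≈ 44.4 m

V = 4Q/(πD²) = 3.337 m/s; V²/2g = 0.5676 m
Re = 2.75×10^6, ε/D = 5.56×10^-4 → f = 0.01733 (Swamee-Jain)
Major: h_f = f(L/D)·V²/2g = 0.01733·3965·0.5676 = 39.01 m
Minor: ΣK = 9.43; h_m = ΣK·V²/2g = 5.352 m
Total H_L = 39.01 + 5.352 = 44.36 m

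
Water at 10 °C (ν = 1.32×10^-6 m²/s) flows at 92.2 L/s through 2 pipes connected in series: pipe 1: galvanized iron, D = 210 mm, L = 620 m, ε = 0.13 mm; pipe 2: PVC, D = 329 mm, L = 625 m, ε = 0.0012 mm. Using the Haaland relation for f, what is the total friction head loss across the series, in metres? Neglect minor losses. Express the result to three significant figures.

Pipe 1: V = 2.662 m/s, Re = 4.23×10^5, ε/D = 6.19×10^-4, f = 0.01842, h_1 = f(L/D)V²/2g = 19.64 m
Pipe 2: V = 1.085 m/s, Re = 2.70×10^5, ε/D = 3.65×10^-6, f = 0.01465, h_2 = f(L/D)V²/2g = 1.669 m
Series → Q common, losses add: H = Σh = 21.31 m

H ≈ 21.3 m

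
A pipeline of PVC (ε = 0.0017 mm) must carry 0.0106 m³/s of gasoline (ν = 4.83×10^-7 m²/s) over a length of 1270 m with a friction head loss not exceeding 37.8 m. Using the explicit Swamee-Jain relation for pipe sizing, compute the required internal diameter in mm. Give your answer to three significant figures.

D ≈ 86.4 mm

Swamee-Jain (Type III): D = 0.66·[ε^1.25·(LQ²/(gh_f))^4.75 + ν·Q^9.4·(L/(gh_f))^5.2]^0.04
LQ²/(gh_f) = 3.848×10^-4; L/(gh_f) = 3.425
Term 1 = ε^1.25·(…)^4.75 = 3.70×10^-24; Term 2 = ν·Q^9.4·(…)^5.2 = 7.98×10^-23
D = 0.66·(3.70×10^-24 + 7.98×10^-23)^0.04 = 0.08638 m = 86.4 mm
Check: V = 1.81 m/s, Re = 3.23×10^5, f = 0.01441, h_f = 35.3 m ≈ 37.8 m ✓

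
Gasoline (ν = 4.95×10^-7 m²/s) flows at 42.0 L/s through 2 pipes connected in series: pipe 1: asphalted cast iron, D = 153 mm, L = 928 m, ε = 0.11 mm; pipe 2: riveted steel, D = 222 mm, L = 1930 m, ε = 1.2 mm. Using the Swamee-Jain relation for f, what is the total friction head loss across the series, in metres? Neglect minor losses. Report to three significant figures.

H ≈ 46.7 m

Pipe 1: V = 2.284 m/s, Re = 7.06×10^5, ε/D = 7.19×10^-4, f = 0.01880, h_1 = f(L/D)V²/2g = 30.33 m
Pipe 2: V = 1.085 m/s, Re = 4.87×10^5, ε/D = 0.00541, f = 0.03138, h_2 = f(L/D)V²/2g = 16.37 m
Series → Q common, losses add: H = Σh = 46.70 m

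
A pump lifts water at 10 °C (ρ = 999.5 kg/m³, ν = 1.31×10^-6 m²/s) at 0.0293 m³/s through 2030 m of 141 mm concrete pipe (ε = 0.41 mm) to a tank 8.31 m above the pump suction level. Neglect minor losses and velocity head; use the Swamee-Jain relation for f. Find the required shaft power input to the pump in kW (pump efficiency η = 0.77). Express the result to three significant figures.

V = 4Q/(πD²) = 1.876 m/s; Re = 2.02×10^5; ε/D = 0.00291; f = 0.02680
h_f = f(L/D)V²/2g = 69.24 m
Total head H = z + h_f = 8.31 + 69.24 = 77.55 m
P_hyd = ρgQH = 999.5·9.81·0.0293·77.55 = 22.28 kW
P_shaft = P_hyd/η = 22.28/0.77 = 28.93 kW

P_shaft ≈ 28.9 kW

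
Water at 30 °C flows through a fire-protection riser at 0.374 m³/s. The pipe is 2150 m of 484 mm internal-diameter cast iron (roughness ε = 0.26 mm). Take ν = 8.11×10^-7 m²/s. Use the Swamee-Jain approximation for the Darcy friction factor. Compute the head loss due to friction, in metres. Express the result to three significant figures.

h_f ≈ 16.3 m

V = 4Q/(πD²) = 4·0.374/(π·0.484²) = 2.033 m/s
Re = VD/ν = 2.033·0.484/8.11×10^-7 = 1.21×10^6 → turbulent
ε/D = 0.26/484 = 5.37×10^-4
Swamee-Jain: f = 0.01746
h_f = f(L/D)V²/(2g) = 0.01746·(2150/0.484)·2.033²/(2·9.81) = 16.33 m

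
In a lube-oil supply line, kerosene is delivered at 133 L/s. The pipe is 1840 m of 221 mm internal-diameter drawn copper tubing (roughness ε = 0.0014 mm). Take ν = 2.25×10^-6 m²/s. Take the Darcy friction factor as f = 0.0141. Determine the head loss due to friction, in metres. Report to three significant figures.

h_f ≈ 71.9 m

V = 4Q/(πD²) = 4·0.133/(π·0.221²) = 3.467 m/s
h_f = f(L/D)V²/(2g) = 0.01410·(1840/0.221)·3.467²/(2·9.81) = 71.93 m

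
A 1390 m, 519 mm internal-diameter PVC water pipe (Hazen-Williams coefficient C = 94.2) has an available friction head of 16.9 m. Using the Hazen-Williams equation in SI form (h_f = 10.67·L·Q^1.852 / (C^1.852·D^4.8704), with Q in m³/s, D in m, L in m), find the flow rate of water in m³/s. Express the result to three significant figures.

Rearranging: Q = [h_f·C^1.852·D^4.8704 / (10.67·L)]^(1/1.852)
Q = [16.9·94.2^1.852·0.519^4.8704 / (10.67·1390)]^0.540 = 0.4323 m³/s

Q ≈ 0.432 m³/s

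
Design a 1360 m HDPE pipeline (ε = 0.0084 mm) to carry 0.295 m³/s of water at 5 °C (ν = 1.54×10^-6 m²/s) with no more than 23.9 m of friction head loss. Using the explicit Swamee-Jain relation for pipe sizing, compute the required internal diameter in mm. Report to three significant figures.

D ≈ 354 mm

Swamee-Jain (Type III): D = 0.66·[ε^1.25·(LQ²/(gh_f))^4.75 + ν·Q^9.4·(L/(gh_f))^5.2]^0.04
LQ²/(gh_f) = 0.5048; L/(gh_f) = 5.801
Term 1 = ε^1.25·(…)^4.75 = 1.76×10^-8; Term 2 = ν·Q^9.4·(…)^5.2 = 1.49×10^-7
D = 0.66·(1.76×10^-8 + 1.49×10^-7)^0.04 = 0.3535 m = 354 mm
Check: V = 3.01 m/s, Re = 6.90×10^5, f = 0.01282, h_f = 22.7 m ≈ 23.9 m ✓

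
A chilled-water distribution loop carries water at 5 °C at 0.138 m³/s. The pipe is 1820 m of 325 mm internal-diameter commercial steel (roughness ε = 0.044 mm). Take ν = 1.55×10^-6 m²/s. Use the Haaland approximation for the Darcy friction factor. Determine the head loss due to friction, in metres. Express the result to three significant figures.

V = 4Q/(πD²) = 4·0.138/(π·0.325²) = 1.663 m/s
Re = VD/ν = 1.663·0.325/1.55×10^-6 = 3.49×10^5 → turbulent
ε/D = 0.044/325 = 1.35×10^-4
Haaland: f = 0.01525
h_f = f(L/D)V²/(2g) = 0.01525·(1820/0.325)·1.663²/(2·9.81) = 12.04 m

h_f ≈ 12.0 m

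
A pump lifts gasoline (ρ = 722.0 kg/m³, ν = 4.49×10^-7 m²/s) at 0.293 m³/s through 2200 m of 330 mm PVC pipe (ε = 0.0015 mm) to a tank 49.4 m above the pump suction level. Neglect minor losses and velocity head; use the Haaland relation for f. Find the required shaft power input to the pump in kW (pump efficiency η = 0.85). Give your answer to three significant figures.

P_shaft ≈ 219 kW

V = 4Q/(πD²) = 3.426 m/s; Re = 2.52×10^6; ε/D = 4.55×10^-6; f = 0.01013
h_f = f(L/D)V²/2g = 40.38 m
Total head H = z + h_f = 49.4 + 40.38 = 89.78 m
P_hyd = ρgQH = 722.0·9.81·0.293·89.78 = 186.3 kW
P_shaft = P_hyd/η = 186.3/0.85 = 219.2 kW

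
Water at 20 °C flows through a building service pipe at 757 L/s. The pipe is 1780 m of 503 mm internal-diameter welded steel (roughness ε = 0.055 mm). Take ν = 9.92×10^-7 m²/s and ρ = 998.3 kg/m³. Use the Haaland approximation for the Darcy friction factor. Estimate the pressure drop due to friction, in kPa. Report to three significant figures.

V = 4Q/(πD²) = 4·0.757/(π·0.503²) = 3.810 m/s
Re = VD/ν = 3.810·0.503/9.92×10^-7 = 1.93×10^6 → turbulent
ε/D = 0.055/503 = 1.09×10^-4
Haaland: f = 0.01292
h_f = f(L/D)V²/(2g) = 0.01292·(1780/0.503)·3.810²/(2·9.81) = 33.82 m
Δp = ρg·h_f = 998.3·9.81·33.82 = 331.2 kPa

Δp ≈ 331 kPa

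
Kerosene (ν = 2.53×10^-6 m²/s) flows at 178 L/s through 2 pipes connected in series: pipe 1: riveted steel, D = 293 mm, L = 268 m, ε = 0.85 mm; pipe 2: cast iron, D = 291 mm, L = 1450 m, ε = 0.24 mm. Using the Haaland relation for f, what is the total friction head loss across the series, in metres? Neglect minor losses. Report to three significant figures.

H ≈ 44.5 m

Pipe 1: V = 2.640 m/s, Re = 3.06×10^5, ε/D = 0.00290, f = 0.02638, h_1 = f(L/D)V²/2g = 8.570 m
Pipe 2: V = 2.676 m/s, Re = 3.08×10^5, ε/D = 8.25×10^-4, f = 0.01973, h_2 = f(L/D)V²/2g = 35.89 m
Series → Q common, losses add: H = Σh = 44.46 m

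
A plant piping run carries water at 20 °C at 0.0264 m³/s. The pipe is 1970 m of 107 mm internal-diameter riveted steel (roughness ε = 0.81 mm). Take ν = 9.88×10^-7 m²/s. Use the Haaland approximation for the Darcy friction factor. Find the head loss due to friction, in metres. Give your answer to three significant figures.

V = 4Q/(πD²) = 4·0.0264/(π·0.107²) = 2.936 m/s
Re = VD/ν = 2.936·0.107/9.88×10^-7 = 3.18×10^5 → turbulent
ε/D = 0.81/107 = 0.00757
Haaland: f = 0.03485
h_f = f(L/D)V²/(2g) = 0.03485·(1970/0.107)·2.936²/(2·9.81) = 281.9 m

h_f ≈ 282 m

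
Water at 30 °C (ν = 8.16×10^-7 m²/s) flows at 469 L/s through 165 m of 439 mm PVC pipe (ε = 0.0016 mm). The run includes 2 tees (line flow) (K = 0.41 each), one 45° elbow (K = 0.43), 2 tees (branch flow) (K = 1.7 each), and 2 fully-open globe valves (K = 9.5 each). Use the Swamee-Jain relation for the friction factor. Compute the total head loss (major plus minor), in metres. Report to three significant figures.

H_L ≈ 13.6 m

V = 4Q/(πD²) = 3.099 m/s; V²/2g = 0.4893 m
Re = 1.67×10^6, ε/D = 3.64×10^-6 → f = 0.01080 (Swamee-Jain)
Major: h_f = f(L/D)·V²/2g = 0.01080·375.9·0.4893 = 1.986 m
Minor: ΣK = 23.6; h_m = ΣK·V²/2g = 11.57 m
Total H_L = 1.986 + 11.57 = 13.56 m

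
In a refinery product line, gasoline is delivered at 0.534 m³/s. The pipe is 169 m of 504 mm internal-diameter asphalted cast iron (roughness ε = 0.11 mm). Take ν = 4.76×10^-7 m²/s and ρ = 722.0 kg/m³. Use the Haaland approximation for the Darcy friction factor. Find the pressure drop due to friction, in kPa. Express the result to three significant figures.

V = 4Q/(πD²) = 4·0.534/(π·0.504²) = 2.677 m/s
Re = VD/ν = 2.677·0.504/4.76×10^-7 = 2.83×10^6 → turbulent
ε/D = 0.11/504 = 2.18×10^-4
Haaland: f = 0.01430
h_f = f(L/D)V²/(2g) = 0.01430·(169/0.504)·2.677²/(2·9.81) = 1.752 m
Δp = ρg·h_f = 722.0·9.81·1.752 = 12.41 kPa

Δp ≈ 12.4 kPa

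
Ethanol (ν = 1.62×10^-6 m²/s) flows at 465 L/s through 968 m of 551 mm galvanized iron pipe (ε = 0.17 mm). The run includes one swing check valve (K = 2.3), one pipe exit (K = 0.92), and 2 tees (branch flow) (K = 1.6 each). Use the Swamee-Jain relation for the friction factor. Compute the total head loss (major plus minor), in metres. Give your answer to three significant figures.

V = 4Q/(πD²) = 1.950 m/s; V²/2g = 0.1938 m
Re = 6.63×10^5, ε/D = 3.09×10^-4 → f = 0.01615 (Swamee-Jain)
Major: h_f = f(L/D)·V²/2g = 0.01615·1757·0.1938 = 5.501 m
Minor: ΣK = 6.42; h_m = ΣK·V²/2g = 1.244 m
Total H_L = 5.501 + 1.244 = 6.745 m

H_L ≈ 6.75 m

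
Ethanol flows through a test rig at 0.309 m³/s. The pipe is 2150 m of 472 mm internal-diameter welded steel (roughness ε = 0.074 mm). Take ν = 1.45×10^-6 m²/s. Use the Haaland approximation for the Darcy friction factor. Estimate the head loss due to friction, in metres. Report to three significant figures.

V = 4Q/(πD²) = 4·0.309/(π·0.472²) = 1.766 m/s
Re = VD/ν = 1.766·0.472/1.45×10^-6 = 5.75×10^5 → turbulent
ε/D = 0.074/472 = 1.57×10^-4
Haaland: f = 0.01468
h_f = f(L/D)V²/(2g) = 0.01468·(2150/0.472)·1.766²/(2·9.81) = 10.63 m

h_f ≈ 10.6 m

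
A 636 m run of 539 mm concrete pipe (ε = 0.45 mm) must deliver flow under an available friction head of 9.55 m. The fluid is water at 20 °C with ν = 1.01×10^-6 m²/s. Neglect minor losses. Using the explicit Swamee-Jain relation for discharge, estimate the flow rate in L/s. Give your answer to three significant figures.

Swamee-Jain (Type II): Q = -0.965·√(gD⁵h_f/L)·ln[ε/(3.7D) + √(3.17ν²L/(gD³h_f))]
√(gD⁵h_f/L) = √(9.81·0.539⁵·9.55/636) = 0.08186
ε/(3.7D) = 2.26×10^-4; √(3.17ν²L/(gD³h_f)) = 1.18×10^-5
Q = -0.965·0.08186·ln(2.375×10^-4) = 0.6593 m³/s
Check: V = 2.89 m/s, Re = 1.54×10^6, f = 0.01910, h_f = 9.59 m ≈ 9.55 m ✓

Q ≈ 659 L/s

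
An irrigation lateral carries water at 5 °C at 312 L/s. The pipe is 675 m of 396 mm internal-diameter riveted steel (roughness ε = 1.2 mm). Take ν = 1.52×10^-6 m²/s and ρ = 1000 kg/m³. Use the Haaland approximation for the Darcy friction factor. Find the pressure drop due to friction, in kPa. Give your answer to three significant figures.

V = 4Q/(πD²) = 4·0.312/(π·0.396²) = 2.533 m/s
Re = VD/ν = 2.533·0.396/1.52×10^-6 = 6.60×10^5 → turbulent
ε/D = 1.2/396 = 0.00303
Haaland: f = 0.02648
h_f = f(L/D)V²/(2g) = 0.02648·(675/0.396)·2.533²/(2·9.81) = 14.76 m
Δp = ρg·h_f = 1000·9.81·14.76 = 144.8 kPa

Δp ≈ 145 kPa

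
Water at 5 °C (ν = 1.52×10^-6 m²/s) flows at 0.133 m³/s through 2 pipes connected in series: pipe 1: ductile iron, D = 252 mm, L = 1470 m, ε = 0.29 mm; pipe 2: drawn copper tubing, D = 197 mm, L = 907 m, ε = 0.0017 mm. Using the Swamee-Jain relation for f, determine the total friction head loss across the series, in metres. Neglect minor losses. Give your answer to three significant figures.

H ≈ 102 m

Pipe 1: V = 2.667 m/s, Re = 4.42×10^5, ε/D = 0.00115, f = 0.02106, h_1 = f(L/D)V²/2g = 44.53 m
Pipe 2: V = 4.363 m/s, Re = 5.66×10^5, ε/D = 8.63×10^-6, f = 0.01296, h_2 = f(L/D)V²/2g = 57.89 m
Series → Q common, losses add: H = Σh = 102.4 m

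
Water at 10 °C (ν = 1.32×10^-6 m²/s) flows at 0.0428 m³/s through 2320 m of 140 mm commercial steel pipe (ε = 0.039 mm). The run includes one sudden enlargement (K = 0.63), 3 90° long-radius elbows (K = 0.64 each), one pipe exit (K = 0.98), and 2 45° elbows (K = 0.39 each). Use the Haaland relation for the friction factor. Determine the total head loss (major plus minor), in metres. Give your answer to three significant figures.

H_L ≈ 111 m

V = 4Q/(πD²) = 2.780 m/s; V²/2g = 0.3940 m
Re = 2.95×10^5, ε/D = 2.79×10^-4 → f = 0.01668 (Haaland)
Major: h_f = f(L/D)·V²/2g = 0.01668·16571·0.3940 = 108.9 m
Minor: ΣK = 4.31; h_m = ΣK·V²/2g = 1.698 m
Total H_L = 108.9 + 1.698 = 110.6 m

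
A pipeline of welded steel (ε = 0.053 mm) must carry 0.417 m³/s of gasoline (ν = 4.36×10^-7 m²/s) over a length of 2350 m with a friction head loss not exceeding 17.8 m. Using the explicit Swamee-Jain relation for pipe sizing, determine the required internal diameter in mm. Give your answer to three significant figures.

D ≈ 480 mm

Swamee-Jain (Type III): D = 0.66·[ε^1.25·(LQ²/(gh_f))^4.75 + ν·Q^9.4·(L/(gh_f))^5.2]^0.04
LQ²/(gh_f) = 2.340; L/(gh_f) = 13.46
Term 1 = ε^1.25·(…)^4.75 = 2.57×10^-4; Term 2 = ν·Q^9.4·(…)^5.2 = 8.70×10^-5
D = 0.66·(2.57×10^-4 + 8.70×10^-5)^0.04 = 0.4797 m = 480 mm
Check: V = 2.31 m/s, Re = 2.54×10^6, f = 0.01291, h_f = 17.2 m ≈ 17.8 m ✓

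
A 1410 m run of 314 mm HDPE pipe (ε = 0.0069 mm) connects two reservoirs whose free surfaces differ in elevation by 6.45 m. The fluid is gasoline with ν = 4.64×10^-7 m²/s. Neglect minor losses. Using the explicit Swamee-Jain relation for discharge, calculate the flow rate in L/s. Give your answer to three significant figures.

Q ≈ 118 L/s

Swamee-Jain (Type II): Q = -0.965·√(gD⁵h_f/L)·ln[ε/(3.7D) + √(3.17ν²L/(gD³h_f))]
√(gD⁵h_f/L) = √(9.81·0.314⁵·6.45/1410) = 0.01170
ε/(3.7D) = 5.94×10^-6; √(3.17ν²L/(gD³h_f)) = 2.22×10^-5
Q = -0.965·0.01170·ln(2.810×10^-5) = 0.1184 m³/s
Check: V = 1.53 m/s, Re = 1.03×10^6, f = 0.01207, h_f = 6.45 m ≈ 6.45 m ✓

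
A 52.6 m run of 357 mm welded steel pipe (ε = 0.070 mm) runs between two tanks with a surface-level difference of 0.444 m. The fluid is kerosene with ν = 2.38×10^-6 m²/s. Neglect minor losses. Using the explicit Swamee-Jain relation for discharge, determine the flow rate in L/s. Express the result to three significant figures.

Swamee-Jain (Type II): Q = -0.965·√(gD⁵h_f/L)·ln[ε/(3.7D) + √(3.17ν²L/(gD³h_f))]
√(gD⁵h_f/L) = √(9.81·0.357⁵·0.444/52.6) = 0.02191
ε/(3.7D) = 5.30×10^-5; √(3.17ν²L/(gD³h_f)) = 6.90×10^-5
Q = -0.965·0.02191·ln(1.220×10^-4) = 0.1906 m³/s
Check: V = 1.90 m/s, Re = 2.86×10^5, f = 0.01637, h_f = 0.445 m ≈ 0.444 m ✓

Q ≈ 191 L/s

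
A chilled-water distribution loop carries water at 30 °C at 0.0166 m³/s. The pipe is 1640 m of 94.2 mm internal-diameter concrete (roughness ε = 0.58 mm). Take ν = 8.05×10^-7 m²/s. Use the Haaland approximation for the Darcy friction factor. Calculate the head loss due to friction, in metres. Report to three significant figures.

V = 4Q/(πD²) = 4·0.0166/(π·0.0942²) = 2.382 m/s
Re = VD/ν = 2.382·0.0942/8.05×10^-7 = 2.79×10^5 → turbulent
ε/D = 0.58/94.2 = 0.00616
Haaland: f = 0.03271
h_f = f(L/D)V²/(2g) = 0.03271·(1640/0.0942)·2.382²/(2·9.81) = 164.7 m

h_f ≈ 165 m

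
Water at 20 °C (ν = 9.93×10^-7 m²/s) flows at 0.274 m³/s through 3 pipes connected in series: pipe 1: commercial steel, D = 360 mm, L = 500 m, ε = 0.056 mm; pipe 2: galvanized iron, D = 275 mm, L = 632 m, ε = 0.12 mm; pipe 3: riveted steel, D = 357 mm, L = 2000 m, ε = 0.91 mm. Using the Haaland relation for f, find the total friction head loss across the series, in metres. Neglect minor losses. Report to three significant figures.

Pipe 1: V = 2.692 m/s, Re = 9.76×10^5, ε/D = 1.56×10^-4, f = 0.01410, h_1 = f(L/D)V²/2g = 7.232 m
Pipe 2: V = 4.613 m/s, Re = 1.28×10^6, ε/D = 4.36×10^-4, f = 0.01662, h_2 = f(L/D)V²/2g = 41.42 m
Pipe 3: V = 2.737 m/s, Re = 9.84×10^5, ε/D = 0.00255, f = 0.02520, h_3 = f(L/D)V²/2g = 53.91 m
Series → Q common, losses add: H = Σh = 102.6 m

H ≈ 103 m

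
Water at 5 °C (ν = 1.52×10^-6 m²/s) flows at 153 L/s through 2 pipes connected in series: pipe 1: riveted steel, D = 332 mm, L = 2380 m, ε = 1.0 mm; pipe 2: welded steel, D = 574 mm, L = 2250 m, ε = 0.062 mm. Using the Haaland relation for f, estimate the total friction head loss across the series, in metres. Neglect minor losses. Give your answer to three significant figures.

Pipe 1: V = 1.767 m/s, Re = 3.86×10^5, ε/D = 0.00301, f = 0.02656, h_1 = f(L/D)V²/2g = 30.31 m
Pipe 2: V = 0.5913 m/s, Re = 2.23×10^5, ε/D = 1.08×10^-4, f = 0.01597, h_2 = f(L/D)V²/2g = 1.115 m
Series → Q common, losses add: H = Σh = 31.43 m

H ≈ 31.4 m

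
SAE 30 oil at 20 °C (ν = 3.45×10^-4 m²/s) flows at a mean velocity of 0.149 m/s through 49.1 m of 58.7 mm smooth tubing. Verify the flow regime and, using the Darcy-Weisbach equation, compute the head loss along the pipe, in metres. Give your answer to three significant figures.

h_f ≈ 2.39 m

Re = VD/ν = 0.149·0.05870/3.45×10^-4 = 25.4 → laminar (Re < 2300)
f = 64/Re = 2.524
h_f = f(L/D)V²/(2g) = 2.524·(49.1/0.05870)·0.149²/(2·9.81) = 2.389 m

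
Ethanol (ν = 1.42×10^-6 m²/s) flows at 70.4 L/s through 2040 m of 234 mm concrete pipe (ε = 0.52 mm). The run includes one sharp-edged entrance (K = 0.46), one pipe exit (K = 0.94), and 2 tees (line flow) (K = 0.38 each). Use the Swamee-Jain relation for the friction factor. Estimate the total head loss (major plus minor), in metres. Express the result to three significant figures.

V = 4Q/(πD²) = 1.637 m/s; V²/2g = 0.1366 m
Re = 2.70×10^5, ε/D = 0.00222 → f = 0.02487 (Swamee-Jain)
Major: h_f = f(L/D)·V²/2g = 0.02487·8718·0.1366 = 29.61 m
Minor: ΣK = 2.16; h_m = ΣK·V²/2g = 0.2950 m
Total H_L = 29.61 + 0.2950 = 29.90 m

H_L ≈ 29.9 m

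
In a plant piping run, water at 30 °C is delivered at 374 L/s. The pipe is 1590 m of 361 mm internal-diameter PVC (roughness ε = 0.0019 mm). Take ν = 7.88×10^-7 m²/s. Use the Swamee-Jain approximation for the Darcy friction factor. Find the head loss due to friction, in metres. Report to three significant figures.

h_f ≈ 32.5 m

V = 4Q/(πD²) = 4·0.374/(π·0.361²) = 3.654 m/s
Re = VD/ν = 3.654·0.361/7.88×10^-7 = 1.67×10^6 → turbulent
ε/D = 0.0019/361 = 5.26×10^-6
Swamee-Jain: f = 0.01084
h_f = f(L/D)V²/(2g) = 0.01084·(1590/0.361)·3.654²/(2·9.81) = 32.50 m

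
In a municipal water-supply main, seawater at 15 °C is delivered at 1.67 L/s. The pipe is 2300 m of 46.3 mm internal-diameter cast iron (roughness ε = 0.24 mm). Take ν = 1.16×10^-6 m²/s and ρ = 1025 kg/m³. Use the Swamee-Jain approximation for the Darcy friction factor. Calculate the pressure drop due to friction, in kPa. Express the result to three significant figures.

V = 4Q/(πD²) = 4·0.00167/(π·0.0463²) = 0.9919 m/s
Re = VD/ν = 0.9919·0.0463/1.16×10^-6 = 3.96×10^4 → turbulent
ε/D = 0.24/46.3 = 0.00518
Swamee-Jain: f = 0.03329
h_f = f(L/D)V²/(2g) = 0.03329·(2300/0.0463)·0.9919²/(2·9.81) = 82.94 m
Δp = ρg·h_f = 1025·9.81·82.94 = 834.0 kPa

Δp ≈ 834 kPa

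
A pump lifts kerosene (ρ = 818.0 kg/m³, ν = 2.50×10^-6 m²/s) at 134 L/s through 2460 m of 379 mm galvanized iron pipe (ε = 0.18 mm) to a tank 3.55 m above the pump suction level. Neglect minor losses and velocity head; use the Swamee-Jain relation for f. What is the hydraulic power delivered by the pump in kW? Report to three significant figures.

P_hyd ≈ 13.3 kW

V = 4Q/(πD²) = 1.188 m/s; Re = 1.80×10^5; ε/D = 4.75×10^-4; f = 0.01899
h_f = f(L/D)V²/2g = 8.863 m
Total head H = z + h_f = 3.55 + 8.863 = 12.41 m
P_hyd = ρgQH = 818.0·9.81·0.134·12.41 = 13.35 kW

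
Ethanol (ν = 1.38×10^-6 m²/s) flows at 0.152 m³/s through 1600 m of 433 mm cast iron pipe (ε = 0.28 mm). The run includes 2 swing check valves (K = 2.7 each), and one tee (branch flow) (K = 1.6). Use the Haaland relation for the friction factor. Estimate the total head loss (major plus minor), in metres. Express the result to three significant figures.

H_L ≈ 4.15 m

V = 4Q/(πD²) = 1.032 m/s; V²/2g = 0.05431 m
Re = 3.24×10^5, ε/D = 6.47×10^-4 → f = 0.01880 (Haaland)
Major: h_f = f(L/D)·V²/2g = 0.01880·3695·0.05431 = 3.773 m
Minor: ΣK = 7.00; h_m = ΣK·V²/2g = 0.3801 m
Total H_L = 3.773 + 0.3801 = 4.153 m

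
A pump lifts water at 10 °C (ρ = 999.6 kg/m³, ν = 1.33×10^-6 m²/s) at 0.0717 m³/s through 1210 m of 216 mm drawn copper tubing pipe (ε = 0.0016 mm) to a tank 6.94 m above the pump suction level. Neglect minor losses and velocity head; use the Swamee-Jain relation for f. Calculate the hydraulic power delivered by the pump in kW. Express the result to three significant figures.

P_hyd ≈ 15.9 kW

V = 4Q/(πD²) = 1.957 m/s; Re = 3.18×10^5; ε/D = 7.41×10^-6; f = 0.01431
h_f = f(L/D)V²/2g = 15.64 m
Total head H = z + h_f = 6.94 + 15.64 = 22.58 m
P_hyd = ρgQH = 999.6·9.81·0.0717·22.58 = 15.88 kW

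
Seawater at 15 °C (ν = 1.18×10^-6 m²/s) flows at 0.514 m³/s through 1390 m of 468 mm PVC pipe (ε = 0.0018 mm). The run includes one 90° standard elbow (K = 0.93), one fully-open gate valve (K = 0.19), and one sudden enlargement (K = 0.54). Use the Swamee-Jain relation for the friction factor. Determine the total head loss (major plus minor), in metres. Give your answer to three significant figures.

V = 4Q/(πD²) = 2.988 m/s; V²/2g = 0.4551 m
Re = 1.19×10^6, ε/D = 3.85×10^-6 → f = 0.01139 (Swamee-Jain)
Major: h_f = f(L/D)·V²/2g = 0.01139·2970·0.4551 = 15.39 m
Minor: ΣK = 1.66; h_m = ΣK·V²/2g = 0.7554 m
Total H_L = 15.39 + 0.7554 = 16.15 m

H_L ≈ 16.1 m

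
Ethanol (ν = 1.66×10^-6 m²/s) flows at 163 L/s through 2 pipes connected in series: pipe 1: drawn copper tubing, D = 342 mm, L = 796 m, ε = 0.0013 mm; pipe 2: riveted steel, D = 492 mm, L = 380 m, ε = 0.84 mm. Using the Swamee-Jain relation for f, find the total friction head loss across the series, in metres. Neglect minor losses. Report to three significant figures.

Pipe 1: V = 1.774 m/s, Re = 3.66×10^5, ε/D = 3.80×10^-6, f = 0.01391, h_1 = f(L/D)V²/2g = 5.194 m
Pipe 2: V = 0.8574 m/s, Re = 2.54×10^5, ε/D = 0.00171, f = 0.02341, h_2 = f(L/D)V²/2g = 0.6775 m
Series → Q common, losses add: H = Σh = 5.871 m

H ≈ 5.87 m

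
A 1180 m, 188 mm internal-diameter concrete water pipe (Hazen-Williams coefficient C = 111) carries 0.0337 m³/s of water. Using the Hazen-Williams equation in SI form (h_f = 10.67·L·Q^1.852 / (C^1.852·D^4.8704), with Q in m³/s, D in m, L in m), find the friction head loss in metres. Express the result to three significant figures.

h_f ≈ 13.2 m

h_f = 10.67·1180·0.0337^1.852 / (111^1.852·0.188^4.8704) = 13.20 m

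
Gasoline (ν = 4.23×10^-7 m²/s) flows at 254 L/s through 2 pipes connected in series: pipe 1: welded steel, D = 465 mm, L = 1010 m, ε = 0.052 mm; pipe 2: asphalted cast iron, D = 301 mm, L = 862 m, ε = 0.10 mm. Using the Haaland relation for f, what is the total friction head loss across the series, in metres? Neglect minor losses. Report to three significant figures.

H ≈ 32.1 m

Pipe 1: V = 1.496 m/s, Re = 1.64×10^6, ε/D = 1.12×10^-4, f = 0.01307, h_1 = f(L/D)V²/2g = 3.237 m
Pipe 2: V = 3.570 m/s, Re = 2.54×10^6, ε/D = 3.32×10^-4, f = 0.01554, h_2 = f(L/D)V²/2g = 28.90 m
Series → Q common, losses add: H = Σh = 32.14 m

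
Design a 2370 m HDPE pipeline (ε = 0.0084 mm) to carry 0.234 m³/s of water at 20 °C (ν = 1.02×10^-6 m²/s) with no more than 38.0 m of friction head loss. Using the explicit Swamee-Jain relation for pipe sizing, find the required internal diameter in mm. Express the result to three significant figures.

Swamee-Jain (Type III): D = 0.66·[ε^1.25·(LQ²/(gh_f))^4.75 + ν·Q^9.4·(L/(gh_f))^5.2]^0.04
LQ²/(gh_f) = 0.3481; L/(gh_f) = 6.358
Term 1 = ε^1.25·(…)^4.75 = 3.01×10^-9; Term 2 = ν·Q^9.4·(…)^5.2 = 1.80×10^-8
D = 0.66·(3.01×10^-9 + 1.80×10^-8)^0.04 = 0.3254 m = 325 mm
Check: V = 2.81 m/s, Re = 8.98×10^5, f = 0.01239, h_f = 36.4 m ≈ 38.0 m ✓

D ≈ 325 mm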